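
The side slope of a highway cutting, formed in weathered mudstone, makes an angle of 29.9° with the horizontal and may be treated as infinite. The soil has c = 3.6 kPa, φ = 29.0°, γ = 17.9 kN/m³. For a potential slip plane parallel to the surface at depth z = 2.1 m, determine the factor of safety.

FS = 1.19

For an infinite slope with a slip plane parallel to the surface (no pore pressure): FS = [c + γz cos²β tanφ] / [γz sinβ cosβ].
γz = 17.9·2.1 = 37.59 kN/m²
Numerator = 3.6 + 37.59·cos²29.9°·tan29.0° = 3.6 + 37.59·0.7515·0.5543 = 19.259 kPa
Denominator = 37.59·sin29.9°·cos29.9° = 37.59·0.4985·0.8669 = 16.244 kPa
FS = 19.259 / 16.244 = 1.186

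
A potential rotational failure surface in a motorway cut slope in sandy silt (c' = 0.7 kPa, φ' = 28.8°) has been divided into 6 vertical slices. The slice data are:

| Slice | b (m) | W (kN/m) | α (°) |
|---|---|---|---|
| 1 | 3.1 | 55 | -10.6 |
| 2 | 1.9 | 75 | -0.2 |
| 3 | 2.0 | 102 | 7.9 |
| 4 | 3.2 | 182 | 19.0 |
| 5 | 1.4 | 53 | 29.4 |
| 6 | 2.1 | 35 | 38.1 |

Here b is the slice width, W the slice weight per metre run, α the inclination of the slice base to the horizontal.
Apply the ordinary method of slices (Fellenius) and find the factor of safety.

Ordinary method of slices: FS = Σ[c'·Δl_i + (W_i cosα_i)·tanφ'] / Σ W_i sinα_i, with Δl_i = b_i / cosα_i.
Slice 1: Δl = 3.1/cos(-10.6°) = 3.154 m; N'_1 = 55·cos(-10.6°) = 54.1; c'Δl = 2.21; W sinα = -10.1
Slice 2: Δl = 1.9/cos(-0.2°) = 1.900 m; N'_2 = 75·cos(-0.2°) = 75.0; c'Δl = 1.33; W sinα = -0.3
Slice 3: Δl = 2.0/cos7.9° = 2.019 m; N'_3 = 102·cos7.9° = 101.0; c'Δl = 1.41; W sinα = 14.0
Slice 4: Δl = 3.2/cos19.0° = 3.384 m; N'_4 = 182·cos19.0° = 172.1; c'Δl = 2.37; W sinα = 59.3
Slice 5: Δl = 1.4/cos29.4° = 1.607 m; N'_5 = 53·cos29.4° = 46.2; c'Δl = 1.12; W sinα = 26.0
Slice 6: Δl = 2.1/cos38.1° = 2.669 m; N'_6 = 35·cos38.1° = 27.5; c'Δl = 1.87; W sinα = 21.6
Σc'Δl = 10.3 kN/m; ΣN' = 475.9 kN/m; ΣW sinα = 110.5 kN/m
Resisting = 10.3 + 475.9·tan28.8° = 10.3 + 261.6 = 271.9 kN/m
FS = 271.9 / 110.5 = 2.461

FS = 2.46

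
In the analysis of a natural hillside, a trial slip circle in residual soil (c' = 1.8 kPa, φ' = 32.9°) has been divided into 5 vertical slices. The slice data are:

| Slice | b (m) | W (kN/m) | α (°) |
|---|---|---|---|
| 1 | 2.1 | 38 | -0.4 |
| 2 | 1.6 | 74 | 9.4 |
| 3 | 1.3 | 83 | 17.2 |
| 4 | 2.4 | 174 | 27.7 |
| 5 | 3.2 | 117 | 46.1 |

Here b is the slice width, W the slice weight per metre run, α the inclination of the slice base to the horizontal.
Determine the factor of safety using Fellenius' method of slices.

FS = 1.48

Ordinary method of slices: FS = Σ[c'·Δl_i + (W_i cosα_i)·tanφ'] / Σ W_i sinα_i, with Δl_i = b_i / cosα_i.
Slice 1: Δl = 2.1/cos(-0.4°) = 2.100 m; N'_1 = 38·cos(-0.4°) = 38.0; c'Δl = 3.78; W sinα = -0.3
Slice 2: Δl = 1.6/cos9.4° = 1.622 m; N'_2 = 74·cos9.4° = 73.0; c'Δl = 2.92; W sinα = 12.1
Slice 3: Δl = 1.3/cos17.2° = 1.361 m; N'_3 = 83·cos17.2° = 79.3; c'Δl = 2.45; W sinα = 24.5
Slice 4: Δl = 2.4/cos27.7° = 2.711 m; N'_4 = 174·cos27.7° = 154.1; c'Δl = 4.88; W sinα = 80.9
Slice 5: Δl = 3.2/cos46.1° = 4.615 m; N'_5 = 117·cos46.1° = 81.1; c'Δl = 8.31; W sinα = 84.3
Σc'Δl = 22.3 kN/m; ΣN' = 425.5 kN/m; ΣW sinα = 201.6 kN/m
Resisting = 22.3 + 425.5·tan32.9° = 22.3 + 275.3 = 297.6 kN/m
FS = 297.6 / 201.6 = 1.476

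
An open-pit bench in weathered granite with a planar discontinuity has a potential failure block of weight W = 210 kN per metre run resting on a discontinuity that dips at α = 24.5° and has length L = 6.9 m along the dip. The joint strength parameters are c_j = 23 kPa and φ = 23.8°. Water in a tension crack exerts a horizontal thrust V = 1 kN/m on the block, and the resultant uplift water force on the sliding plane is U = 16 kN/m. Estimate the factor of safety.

Resolving the block weight along and normal to the plane and applying the Mohr–Coulomb strength on the joint:
N' = W cosα − U − V sinα = 210·cos24.5° − 16 − 1·sin24.5° = 174.7 kN/m
Driving force T = W sinα + V cosα = 210·sin24.5° + 1·cos24.5° = 88.0 kN/m
Resisting force R = c_j·L + N'·tanφ = 23·6.9 + 174.7·tan23.8° = 158.7 + 77.0 = 235.7 kN/m
FS = R / T = 235.7 / 88.0 = 2.679

FS = 2.68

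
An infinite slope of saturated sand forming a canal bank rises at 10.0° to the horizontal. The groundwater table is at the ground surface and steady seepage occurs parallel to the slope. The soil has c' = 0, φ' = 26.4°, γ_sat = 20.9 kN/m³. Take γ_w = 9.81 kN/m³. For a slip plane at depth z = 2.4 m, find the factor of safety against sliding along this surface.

With seepage parallel to the slope and the water table at the surface, the effective normal stress on the slip plane uses the buoyant unit weight γ' = γ_sat − γ_w while the driving shear stress uses γ_sat:
FS = [c' + γ' z cos²β tanφ'] / [γ_sat z sinβ cosβ]
(For c' = 0 this reduces to FS = (γ'/γ_sat)·tanφ'/tanβ.)
γ' = 20.9 − 9.81 = 11.09 kN/m³
Numerator = 0.0 + 11.09·2.4·cos²10.0°·tan26.4° = 0.0 + 11.09·2.4·0.9698·0.4964 = 12.814 kPa
Denominator = 20.9·2.4·sin10.0°·cos10.0° = 20.9·2.4·0.1736·0.9848 = 8.578 kPa
FS = 12.814 / 8.578 = 1.494

FS = 1.49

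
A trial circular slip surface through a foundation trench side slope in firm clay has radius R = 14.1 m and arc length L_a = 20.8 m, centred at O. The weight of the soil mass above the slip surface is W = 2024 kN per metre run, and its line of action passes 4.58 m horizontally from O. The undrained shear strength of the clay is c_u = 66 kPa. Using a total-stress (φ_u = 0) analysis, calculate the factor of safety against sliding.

Taking moments about the centre O, the resisting moment is provided by the undrained shear strength acting along the arc:
M_R = c_u·L_a·R = 66·20.80·14.1 = 19356.5 kN·m/m
M_D = W·d = 2024·4.58 = 9269.9 kN·m/m
FS = M_R / M_D = 19356.5 / 9269.9 = 2.088

FS = 2.09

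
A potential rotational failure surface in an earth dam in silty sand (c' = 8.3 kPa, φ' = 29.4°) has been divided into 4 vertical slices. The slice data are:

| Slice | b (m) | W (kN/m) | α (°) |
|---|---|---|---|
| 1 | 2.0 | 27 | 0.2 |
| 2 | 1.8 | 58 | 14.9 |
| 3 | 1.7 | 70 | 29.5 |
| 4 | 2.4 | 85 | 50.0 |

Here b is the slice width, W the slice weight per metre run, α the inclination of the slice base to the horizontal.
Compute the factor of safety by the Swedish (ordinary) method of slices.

FS = 1.67

Ordinary method of slices: FS = Σ[c'·Δl_i + (W_i cosα_i)·tanφ'] / Σ W_i sinα_i, with Δl_i = b_i / cosα_i.
Slice 1: Δl = 2.0/cos0.2° = 2.000 m; N'_1 = 27·cos0.2° = 27.0; c'Δl = 16.60; W sinα = 0.1
Slice 2: Δl = 1.8/cos14.9° = 1.863 m; N'_2 = 58·cos14.9° = 56.0; c'Δl = 15.46; W sinα = 14.9
Slice 3: Δl = 1.7/cos29.5° = 1.953 m; N'_3 = 70·cos29.5° = 60.9; c'Δl = 16.21; W sinα = 34.5
Slice 4: Δl = 2.4/cos50.0° = 3.734 m; N'_4 = 85·cos50.0° = 54.6; c'Δl = 30.99; W sinα = 65.1
Σc'Δl = 79.3 kN/m; ΣN' = 198.6 kN/m; ΣW sinα = 114.6 kN/m
Resisting = 79.3 + 198.6·tan29.4° = 79.3 + 111.9 = 191.2 kN/m
FS = 191.2 / 114.6 = 1.668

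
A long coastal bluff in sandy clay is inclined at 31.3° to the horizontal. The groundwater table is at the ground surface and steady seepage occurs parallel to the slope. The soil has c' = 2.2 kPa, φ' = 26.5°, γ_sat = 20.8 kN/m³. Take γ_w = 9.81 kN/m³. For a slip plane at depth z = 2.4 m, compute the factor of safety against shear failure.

FS = 0.53

With seepage parallel to the slope and the water table at the surface, the effective normal stress on the slip plane uses the buoyant unit weight γ' = γ_sat − γ_w while the driving shear stress uses γ_sat:
FS = [c' + γ' z cos²β tanφ'] / [γ_sat z sinβ cosβ]
γ' = 20.8 − 9.81 = 10.99 kN/m³
Numerator = 2.2 + 10.99·2.4·cos²31.3°·tan26.5° = 2.2 + 10.99·2.4·0.7301·0.4986 = 11.801 kPa
Denominator = 20.8·2.4·sin31.3°·cos31.3° = 20.8·2.4·0.5195·0.8545 = 22.160 kPa
FS = 11.801 / 22.160 = 0.533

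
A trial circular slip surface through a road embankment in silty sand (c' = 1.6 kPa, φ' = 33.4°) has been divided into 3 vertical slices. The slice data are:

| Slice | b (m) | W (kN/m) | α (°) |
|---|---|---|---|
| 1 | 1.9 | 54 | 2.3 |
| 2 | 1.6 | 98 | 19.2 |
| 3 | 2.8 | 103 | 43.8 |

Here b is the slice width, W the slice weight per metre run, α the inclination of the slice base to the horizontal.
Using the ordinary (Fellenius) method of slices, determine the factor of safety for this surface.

FS = 1.49

Ordinary method of slices: FS = Σ[c'·Δl_i + (W_i cosα_i)·tanφ'] / Σ W_i sinα_i, with Δl_i = b_i / cosα_i.
Slice 1: Δl = 1.9/cos2.3° = 1.902 m; N'_1 = 54·cos2.3° = 54.0; c'Δl = 3.04; W sinα = 2.2
Slice 2: Δl = 1.6/cos19.2° = 1.694 m; N'_2 = 98·cos19.2° = 92.5; c'Δl = 2.71; W sinα = 32.2
Slice 3: Δl = 2.8/cos43.8° = 3.879 m; N'_3 = 103·cos43.8° = 74.3; c'Δl = 6.21; W sinα = 71.3
Σc'Δl = 12.0 kN/m; ΣN' = 220.8 kN/m; ΣW sinα = 105.7 kN/m
Resisting = 12.0 + 220.8·tan33.4° = 12.0 + 145.6 = 157.6 kN/m
FS = 157.6 / 105.7 = 1.491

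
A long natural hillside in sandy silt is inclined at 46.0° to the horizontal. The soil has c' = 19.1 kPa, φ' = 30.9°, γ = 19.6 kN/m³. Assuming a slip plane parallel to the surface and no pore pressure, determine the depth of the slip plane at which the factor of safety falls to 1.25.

Setting FS = 1.25 in FS = [c' + γz cos²β tanφ'] / [γz sinβ cosβ] and solving for z:
z = c' / [γ cosβ (FS·sinβ − cosβ·tanφ')]
  = 19.1 / [19.6·cos46.0°·(1.25·sin46.0° − cos46.0°·tan30.9°)]
  = 19.1 / [19.6·0.6947·(1.25·0.7193 − 0.6947·0.5985)]
  = 19.1 / 6.5821 = 2.902 m

z = 2.90 m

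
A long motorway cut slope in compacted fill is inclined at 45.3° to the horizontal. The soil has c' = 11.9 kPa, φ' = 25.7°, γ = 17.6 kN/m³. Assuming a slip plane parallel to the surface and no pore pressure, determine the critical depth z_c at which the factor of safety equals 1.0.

Setting FS = 1.00 in FS = [c' + γz cos²β tanφ'] / [γz sinβ cosβ] and solving for z:
z = c' / [γ cosβ (FS·sinβ − cosβ·tanφ')]
  = 11.9 / [17.6·cos45.3°·(1.00·sin45.3° − cos45.3°·tan25.7°)]
  = 11.9 / [17.6·0.7034·(1.00·0.7108 − 0.7034·0.4813)]
  = 11.9 / 4.6087 = 2.582 m

z_c = 2.58 m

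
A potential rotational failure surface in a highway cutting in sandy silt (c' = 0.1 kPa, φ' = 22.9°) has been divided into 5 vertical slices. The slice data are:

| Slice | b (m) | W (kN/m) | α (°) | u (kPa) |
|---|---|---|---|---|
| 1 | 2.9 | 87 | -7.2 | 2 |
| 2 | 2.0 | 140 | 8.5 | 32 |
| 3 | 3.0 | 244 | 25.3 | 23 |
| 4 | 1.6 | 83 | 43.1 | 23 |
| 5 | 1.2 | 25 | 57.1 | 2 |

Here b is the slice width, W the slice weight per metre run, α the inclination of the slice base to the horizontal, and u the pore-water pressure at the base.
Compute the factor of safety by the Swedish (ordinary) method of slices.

FS = 0.71

Ordinary method of slices: FS = Σ[c'·Δl_i + (W_i cosα_i − u_i·Δl_i)·tanφ'] / Σ W_i sinα_i, with Δl_i = b_i / cosα_i.
Slice 1: Δl = 2.9/cos(-7.2°) = 2.923 m; N'_1 = 87·cos(-7.2°) − 2·2.923 = 80.5; c'Δl = 0.29; W sinα = -10.9
Slice 2: Δl = 2.0/cos8.5° = 2.022 m; N'_2 = 140·cos8.5° − 32·2.022 = 73.8; c'Δl = 0.20; W sinα = 20.7
Slice 3: Δl = 3.0/cos25.3° = 3.318 m; N'_3 = 244·cos25.3° − 23·3.318 = 144.3; c'Δl = 0.33; W sinα = 104.3
Slice 4: Δl = 1.6/cos43.1° = 2.191 m; N'_4 = 83·cos43.1° − 23·2.191 = 10.2; c'Δl = 0.22; W sinα = 56.7
Slice 5: Δl = 1.2/cos57.1° = 2.209 m; N'_5 = 25·cos57.1° − 2·2.209 = 9.2; c'Δl = 0.22; W sinα = 21.0
Σc'Δl = 1.3 kN/m; ΣN' = 317.9 kN/m; ΣW sinα = 191.8 kN/m
Resisting = 1.3 + 317.9·tan22.9° = 1.3 + 134.3 = 135.5 kN/m
FS = 135.5 / 191.8 = 0.707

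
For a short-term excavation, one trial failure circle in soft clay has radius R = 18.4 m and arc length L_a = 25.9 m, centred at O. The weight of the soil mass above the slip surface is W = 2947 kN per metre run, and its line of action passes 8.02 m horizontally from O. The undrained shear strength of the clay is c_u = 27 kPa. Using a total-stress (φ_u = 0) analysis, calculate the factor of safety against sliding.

Taking moments about the centre O, the resisting moment is provided by the undrained shear strength acting along the arc:
M_R = c_u·L_a·R = 27·25.90·18.4 = 12867.1 kN·m/m
M_D = W·d = 2947·8.02 = 23634.9 kN·m/m
FS = M_R / M_D = 12867.1 / 23634.9 = 0.544

FS = 0.54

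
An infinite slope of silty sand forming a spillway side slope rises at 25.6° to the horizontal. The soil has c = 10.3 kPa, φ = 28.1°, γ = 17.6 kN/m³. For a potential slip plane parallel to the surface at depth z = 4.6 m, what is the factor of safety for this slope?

FS = 1.44

For an infinite slope with a slip plane parallel to the surface (no pore pressure): FS = [c + γz cos²β tanφ] / [γz sinβ cosβ].
γz = 17.6·4.6 = 80.96 kN/m²
Numerator = 10.3 + 80.96·cos²25.6°·tan28.1° = 10.3 + 80.96·0.8133·0.5340 = 45.458 kPa
Denominator = 80.96·sin25.6°·cos25.6° = 80.96·0.4321·0.9018 = 31.548 kPa
FS = 45.458 / 31.548 = 1.441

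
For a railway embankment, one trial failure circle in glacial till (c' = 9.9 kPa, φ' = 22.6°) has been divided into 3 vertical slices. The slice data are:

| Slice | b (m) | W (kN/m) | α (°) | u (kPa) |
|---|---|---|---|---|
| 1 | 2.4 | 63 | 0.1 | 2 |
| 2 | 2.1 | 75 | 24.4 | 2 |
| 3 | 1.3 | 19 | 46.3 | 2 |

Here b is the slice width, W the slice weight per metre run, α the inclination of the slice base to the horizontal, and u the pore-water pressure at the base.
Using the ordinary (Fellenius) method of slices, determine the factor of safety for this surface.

FS = 2.67

Ordinary method of slices: FS = Σ[c'·Δl_i + (W_i cosα_i − u_i·Δl_i)·tanφ'] / Σ W_i sinα_i, with Δl_i = b_i / cosα_i.
Slice 1: Δl = 2.4/cos0.1° = 2.400 m; N'_1 = 63·cos0.1° − 2·2.400 = 58.2; c'Δl = 23.76; W sinα = 0.1
Slice 2: Δl = 2.1/cos24.4° = 2.306 m; N'_2 = 75·cos24.4° − 2·2.306 = 63.7; c'Δl = 22.83; W sinα = 31.0
Slice 3: Δl = 1.3/cos46.3° = 1.882 m; N'_3 = 19·cos46.3° − 2·1.882 = 9.4; c'Δl = 18.63; W sinα = 13.7
Σc'Δl = 65.2 kN/m; ΣN' = 131.3 kN/m; ΣW sinα = 44.8 kN/m
Resisting = 65.2 + 131.3·tan22.6° = 65.2 + 54.6 = 119.9 kN/m
FS = 119.9 / 44.8 = 2.674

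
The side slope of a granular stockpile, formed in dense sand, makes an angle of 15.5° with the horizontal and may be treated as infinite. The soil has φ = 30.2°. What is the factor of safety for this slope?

For a dry cohesionless infinite slope the factor of safety is FS = tanφ / tanβ.
FS = tan30.2° / tan15.5° = 0.5820 / 0.2773 = 2.099

FS = 2.10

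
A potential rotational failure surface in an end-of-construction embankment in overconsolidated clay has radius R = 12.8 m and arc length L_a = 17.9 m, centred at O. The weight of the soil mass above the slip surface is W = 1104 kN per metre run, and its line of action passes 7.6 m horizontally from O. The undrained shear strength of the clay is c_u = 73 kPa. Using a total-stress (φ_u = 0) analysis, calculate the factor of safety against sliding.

Taking moments about the centre O, the resisting moment is provided by the undrained shear strength acting along the arc:
M_R = c_u·L_a·R = 73·17.90·12.8 = 16725.8 kN·m/m
M_D = W·d = 1104·7.6 = 8390.4 kN·m/m
FS = M_R / M_D = 16725.8 / 8390.4 = 1.993

FS = 1.99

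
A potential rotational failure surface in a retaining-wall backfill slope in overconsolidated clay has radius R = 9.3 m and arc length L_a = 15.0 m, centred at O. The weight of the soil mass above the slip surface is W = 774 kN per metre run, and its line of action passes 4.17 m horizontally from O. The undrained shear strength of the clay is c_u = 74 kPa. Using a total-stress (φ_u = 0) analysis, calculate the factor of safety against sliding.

FS = 3.20

Taking moments about the centre O, the resisting moment is provided by the undrained shear strength acting along the arc:
M_R = c_u·L_a·R = 74·15.00·9.3 = 10323.0 kN·m/m
M_D = W·d = 774·4.17 = 3227.6 kN·m/m
FS = M_R / M_D = 10323.0 / 3227.6 = 3.198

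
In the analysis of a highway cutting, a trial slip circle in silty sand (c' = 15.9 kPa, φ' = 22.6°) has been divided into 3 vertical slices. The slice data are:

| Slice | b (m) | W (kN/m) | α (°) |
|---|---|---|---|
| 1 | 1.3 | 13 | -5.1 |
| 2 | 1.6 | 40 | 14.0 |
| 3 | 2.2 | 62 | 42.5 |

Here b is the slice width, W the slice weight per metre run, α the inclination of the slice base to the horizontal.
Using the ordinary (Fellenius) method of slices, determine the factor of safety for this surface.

FS = 2.68

Ordinary method of slices: FS = Σ[c'·Δl_i + (W_i cosα_i)·tanφ'] / Σ W_i sinα_i, with Δl_i = b_i / cosα_i.
Slice 1: Δl = 1.3/cos(-5.1°) = 1.305 m; N'_1 = 13·cos(-5.1°) = 12.9; c'Δl = 20.75; W sinα = -1.2
Slice 2: Δl = 1.6/cos14.0° = 1.649 m; N'_2 = 40·cos14.0° = 38.8; c'Δl = 26.22; W sinα = 9.7
Slice 3: Δl = 2.2/cos42.5° = 2.984 m; N'_3 = 62·cos42.5° = 45.7; c'Δl = 47.44; W sinα = 41.9
Σc'Δl = 94.4 kN/m; ΣN' = 97.5 kN/m; ΣW sinα = 50.4 kN/m
Resisting = 94.4 + 97.5·tan22.6° = 94.4 + 40.6 = 135.0 kN/m
FS = 135.0 / 50.4 = 2.678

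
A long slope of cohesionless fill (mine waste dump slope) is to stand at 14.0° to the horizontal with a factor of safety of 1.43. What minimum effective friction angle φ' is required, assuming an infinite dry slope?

FS = tanφ'/tanβ ⇒ tanφ' = FS · tanβ = 1.43 · tan14.0° = 0.3565
φ' = arctan(0.3565) = 19.62°

φ' = 19.6°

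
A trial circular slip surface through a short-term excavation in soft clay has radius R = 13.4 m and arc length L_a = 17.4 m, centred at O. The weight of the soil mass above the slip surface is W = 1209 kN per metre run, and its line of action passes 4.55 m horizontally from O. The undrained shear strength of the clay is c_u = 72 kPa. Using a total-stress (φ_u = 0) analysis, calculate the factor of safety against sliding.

FS = 3.05

Taking moments about the centre O, the resisting moment is provided by the undrained shear strength acting along the arc:
M_R = c_u·L_a·R = 72·17.40·13.4 = 16787.5 kN·m/m
M_D = W·d = 1209·4.55 = 5500.9 kN·m/m
FS = M_R / M_D = 16787.5 / 5500.9 = 3.052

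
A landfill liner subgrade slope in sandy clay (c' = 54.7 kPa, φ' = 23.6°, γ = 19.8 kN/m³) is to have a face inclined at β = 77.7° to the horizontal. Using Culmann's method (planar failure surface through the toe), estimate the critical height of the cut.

H_c = 23.92 m

Culmann's analysis gives the critical failure plane at α_cr = (β + φ')/2 = (77.7 + 23.6)/2 = 50.7°, and the critical height
H_c = (4c'/γ) · sinβ cosφ' / [1 − cos(β − φ')]
    = (4·54.7/19.8) · sin77.7°·cos23.6° / [1 − cos(54.1°)]
    = 11.051 · 0.9770·0.9164 / [1 − 0.5864]
    = 11.051 · 0.8953 / 0.4136
    = 23.92 m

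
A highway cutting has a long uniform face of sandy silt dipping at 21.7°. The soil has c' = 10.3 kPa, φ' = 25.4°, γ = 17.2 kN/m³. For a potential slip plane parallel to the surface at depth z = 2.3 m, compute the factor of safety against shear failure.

For an infinite slope with a slip plane parallel to the surface (no pore pressure): FS = [c' + γz cos²β tanφ'] / [γz sinβ cosβ].
γz = 17.2·2.3 = 39.56 kN/m²
Numerator = 10.3 + 39.56·cos²21.7°·tan25.4° = 10.3 + 39.56·0.8633·0.4748 = 26.516 kPa
Denominator = 39.56·sin21.7°·cos21.7° = 39.56·0.3697·0.9291 = 13.591 kPa
FS = 26.516 / 13.591 = 1.951

FS = 1.95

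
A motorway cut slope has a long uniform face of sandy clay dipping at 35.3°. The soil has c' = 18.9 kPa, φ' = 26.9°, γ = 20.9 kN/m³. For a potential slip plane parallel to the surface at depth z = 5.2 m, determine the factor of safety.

For an infinite slope with a slip plane parallel to the surface (no pore pressure): FS = [c' + γz cos²β tanφ'] / [γz sinβ cosβ].
γz = 20.9·5.2 = 108.68 kN/m²
Numerator = 18.9 + 108.68·cos²35.3°·tan26.9° = 18.9 + 108.68·0.6661·0.5073 = 55.625 kPa
Denominator = 108.68·sin35.3°·cos35.3° = 108.68·0.5779·0.8161 = 51.255 kPa
FS = 55.625 / 51.255 = 1.085

FS = 1.09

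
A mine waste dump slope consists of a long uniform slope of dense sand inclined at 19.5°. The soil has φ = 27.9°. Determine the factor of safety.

FS = 1.50

For a dry cohesionless infinite slope the factor of safety is FS = tanφ / tanβ.
FS = tan27.9° / tan19.5° = 0.5295 / 0.3541 = 1.495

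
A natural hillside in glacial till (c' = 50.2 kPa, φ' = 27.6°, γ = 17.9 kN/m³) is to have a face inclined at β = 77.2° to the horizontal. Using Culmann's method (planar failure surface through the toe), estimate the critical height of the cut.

H_c = 27.55 m

Culmann's analysis gives the critical failure plane at α_cr = (β + φ')/2 = (77.2 + 27.6)/2 = 52.4°, and the critical height
H_c = (4c'/γ) · sinβ cosφ' / [1 − cos(β − φ')]
    = (4·50.2/17.9) · sin77.2°·cos27.6° / [1 − cos(49.6°)]
    = 11.218 · 0.9751·0.8862 / [1 − 0.6481]
    = 11.218 · 0.8642 / 0.3519
    = 27.55 m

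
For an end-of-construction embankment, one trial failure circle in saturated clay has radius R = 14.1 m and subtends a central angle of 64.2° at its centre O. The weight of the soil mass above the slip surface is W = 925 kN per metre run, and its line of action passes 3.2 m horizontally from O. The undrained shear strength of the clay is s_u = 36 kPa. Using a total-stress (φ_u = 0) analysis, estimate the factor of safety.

Taking moments about the centre O, the resisting moment is provided by the undrained shear strength acting along the arc:
Arc length L_a = R·θ = 14.1·(64.2°·π/180) = 14.1·1.1205 = 15.80 m
M_R = s_u·L_a·R = 36·15.80·14.1 = 8019.6 kN·m/m
M_D = W·d = 925·3.2 = 2960.0 kN·m/m
FS = M_R / M_D = 8019.6 / 2960.0 = 2.709

FS = 2.71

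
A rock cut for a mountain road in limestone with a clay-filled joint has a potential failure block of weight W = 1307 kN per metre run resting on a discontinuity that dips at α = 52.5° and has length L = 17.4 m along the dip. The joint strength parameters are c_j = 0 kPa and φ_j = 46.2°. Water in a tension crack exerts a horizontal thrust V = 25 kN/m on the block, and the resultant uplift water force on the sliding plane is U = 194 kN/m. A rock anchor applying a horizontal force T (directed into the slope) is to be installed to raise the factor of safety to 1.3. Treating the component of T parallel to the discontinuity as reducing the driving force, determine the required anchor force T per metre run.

Resolving forces along and normal to the sliding plane, with the horizontal anchor force T adding T·sinα to the effective normal force and T·cosα acting up the plane against the driving force:
FS = [c_jL + (W cosα − U − V sinα + T sinα) tanφ_j] / [W sinα + V cosα − T cosα]
Without the anchor: N' = 581.8 kN/m, driving T_d = 1052.1 kN/m, resisting R = 0·17.4 + 581.8·tan46.2° = 606.7 kN/m, FS = 0.58.
Setting FS = 1.3 and solving for T:
1.3·(1052.1 − T cos52.5°) = 606.7 + T sin52.5°·tan46.2°
T·(sin52.5°·tan46.2° + 1.3·cos52.5°) = 1.3·1052.1 − 606.7
T·(0.7934·1.0428 + 1.3·0.6088) = 1367.8 − 606.7 = 761.1
T·1.6187 = 761.1
T = 470.2 kN/m

T = 470 kN/m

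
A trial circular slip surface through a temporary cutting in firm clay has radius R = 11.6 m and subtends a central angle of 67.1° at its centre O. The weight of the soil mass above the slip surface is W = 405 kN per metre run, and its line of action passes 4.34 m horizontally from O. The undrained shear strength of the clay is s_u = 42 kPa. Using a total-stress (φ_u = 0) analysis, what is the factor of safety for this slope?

FS = 3.77

Taking moments about the centre O, the resisting moment is provided by the undrained shear strength acting along the arc:
Arc length L_a = R·θ = 11.6·(67.1°·π/180) = 11.6·1.1711 = 13.58 m
M_R = s_u·L_a·R = 42·13.58·11.6 = 6618.6 kN·m/m
M_D = W·d = 405·4.34 = 1757.7 kN·m/m
FS = M_R / M_D = 6618.6 / 1757.7 = 3.765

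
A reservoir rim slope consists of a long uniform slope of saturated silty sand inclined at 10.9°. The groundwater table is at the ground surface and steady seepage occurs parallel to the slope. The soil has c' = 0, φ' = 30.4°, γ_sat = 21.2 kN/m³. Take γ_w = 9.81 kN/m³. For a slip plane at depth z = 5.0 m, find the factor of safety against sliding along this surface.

FS = 1.64

With seepage parallel to the slope and the water table at the surface, the effective normal stress on the slip plane uses the buoyant unit weight γ' = γ_sat − γ_w while the driving shear stress uses γ_sat:
FS = [c' + γ' z cos²β tanφ'] / [γ_sat z sinβ cosβ]
(For c' = 0 this reduces to FS = (γ'/γ_sat)·tanφ'/tanβ.)
γ' = 21.2 − 9.81 = 11.39 kN/m³
Numerator = 0.0 + 11.39·5.0·cos²10.9°·tan30.4° = 0.0 + 11.39·5.0·0.9642·0.5867 = 32.218 kPa
Denominator = 21.2·5.0·sin10.9°·cos10.9° = 21.2·5.0·0.1891·0.9820 = 19.682 kPa
FS = 32.218 / 19.682 = 1.637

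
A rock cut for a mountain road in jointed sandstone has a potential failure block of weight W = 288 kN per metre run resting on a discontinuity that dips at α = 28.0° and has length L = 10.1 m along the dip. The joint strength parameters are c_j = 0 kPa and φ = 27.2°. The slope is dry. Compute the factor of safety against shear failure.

Resolving the block weight along and normal to the plane and applying the Mohr–Coulomb strength on the joint:
N' = W cosα = 288·cos28.0° = 254.3 kN/m
Driving force T = W sinα = 288·sin28.0° = 135.2 kN/m
Resisting force R = c_j·L + N'·tanφ = 0·10.1 + 254.3·tan27.2° = 0.0 + 130.7 = 130.7 kN/m
FS = R / T = 130.7 / 135.2 = 0.967

FS = 0.97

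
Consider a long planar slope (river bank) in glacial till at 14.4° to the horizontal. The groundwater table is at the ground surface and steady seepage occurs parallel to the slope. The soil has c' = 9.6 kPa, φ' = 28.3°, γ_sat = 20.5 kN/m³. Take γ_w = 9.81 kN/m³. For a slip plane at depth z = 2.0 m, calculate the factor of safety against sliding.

FS = 2.07

With seepage parallel to the slope and the water table at the surface, the effective normal stress on the slip plane uses the buoyant unit weight γ' = γ_sat − γ_w while the driving shear stress uses γ_sat:
FS = [c' + γ' z cos²β tanφ'] / [γ_sat z sinβ cosβ]
γ' = 20.5 − 9.81 = 10.69 kN/m³
Numerator = 9.6 + 10.69·2.0·cos²14.4°·tan28.3° = 9.6 + 10.69·2.0·0.9382·0.5384 = 20.400 kPa
Denominator = 20.5·2.0·sin14.4°·cos14.4° = 20.5·2.0·0.2487·0.9686 = 9.876 kPa
FS = 20.400 / 9.876 = 2.066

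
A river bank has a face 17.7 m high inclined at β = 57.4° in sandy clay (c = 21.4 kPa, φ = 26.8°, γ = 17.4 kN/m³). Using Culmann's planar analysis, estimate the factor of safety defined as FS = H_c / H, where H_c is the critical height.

FS = 1.50

H_c = (4c/γ) · sinβ cosφ / [1 − cos(β − φ)]
    = (4·21.4/17.4) · sin57.4°·cos26.8° / [1 − cos30.6°]
    = 4.920 · 0.7520 / 0.1393 = 26.56 m
FS = H_c / H = 26.56 / 17.7 = 1.501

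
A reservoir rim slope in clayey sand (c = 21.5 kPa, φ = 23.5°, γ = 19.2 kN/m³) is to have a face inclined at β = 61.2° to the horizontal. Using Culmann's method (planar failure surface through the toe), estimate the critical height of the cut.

H_c = 17.24 m

Culmann's analysis gives the critical failure plane at α_cr = (β + φ)/2 = (61.2 + 23.5)/2 = 42.4°, and the critical height
H_c = (4c/γ) · sinβ cosφ / [1 − cos(β − φ)]
    = (4·21.5/19.2) · sin61.2°·cos23.5° / [1 − cos(37.7°)]
    = 4.479 · 0.8763·0.9171 / [1 − 0.7912]
    = 4.479 · 0.8036 / 0.2088
    = 17.24 m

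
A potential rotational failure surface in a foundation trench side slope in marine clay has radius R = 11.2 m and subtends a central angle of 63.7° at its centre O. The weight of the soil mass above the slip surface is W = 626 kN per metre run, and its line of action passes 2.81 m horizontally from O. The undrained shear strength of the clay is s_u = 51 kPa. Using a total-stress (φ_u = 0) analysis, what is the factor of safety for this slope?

FS = 4.04

Taking moments about the centre O, the resisting moment is provided by the undrained shear strength acting along the arc:
Arc length L_a = R·θ = 11.2·(63.7°·π/180) = 11.2·1.1118 = 12.45 m
M_R = s_u·L_a·R = 51·12.45·11.2 = 7112.5 kN·m/m
M_D = W·d = 626·2.81 = 1759.1 kN·m/m
FS = M_R / M_D = 7112.5 / 1759.1 = 4.043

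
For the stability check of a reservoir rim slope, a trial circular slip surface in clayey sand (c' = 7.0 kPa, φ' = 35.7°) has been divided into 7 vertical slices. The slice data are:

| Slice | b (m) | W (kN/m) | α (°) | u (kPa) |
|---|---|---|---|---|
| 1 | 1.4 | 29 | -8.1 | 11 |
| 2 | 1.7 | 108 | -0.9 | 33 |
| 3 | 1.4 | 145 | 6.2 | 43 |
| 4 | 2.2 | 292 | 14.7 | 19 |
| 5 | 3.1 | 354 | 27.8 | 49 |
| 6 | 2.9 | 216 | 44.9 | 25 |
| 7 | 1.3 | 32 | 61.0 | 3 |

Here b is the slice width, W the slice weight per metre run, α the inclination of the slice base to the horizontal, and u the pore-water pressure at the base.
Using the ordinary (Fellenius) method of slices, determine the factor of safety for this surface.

Ordinary method of slices: FS = Σ[c'·Δl_i + (W_i cosα_i − u_i·Δl_i)·tanφ'] / Σ W_i sinα_i, with Δl_i = b_i / cosα_i.
Slice 1: Δl = 1.4/cos(-8.1°) = 1.414 m; N'_1 = 29·cos(-8.1°) − 11·1.414 = 13.2; c'Δl = 9.90; W sinα = -4.1
Slice 2: Δl = 1.7/cos(-0.9°) = 1.700 m; N'_2 = 108·cos(-0.9°) − 33·1.700 = 51.9; c'Δl = 11.90; W sinα = -1.7
Slice 3: Δl = 1.4/cos6.2° = 1.408 m; N'_3 = 145·cos6.2° − 43·1.408 = 83.6; c'Δl = 9.86; W sinα = 15.7
Slice 4: Δl = 2.2/cos14.7° = 2.274 m; N'_4 = 292·cos14.7° − 19·2.274 = 239.2; c'Δl = 15.92; W sinα = 74.1
Slice 5: Δl = 3.1/cos27.8° = 3.504 m; N'_5 = 354·cos27.8° − 49·3.504 = 141.4; c'Δl = 24.53; W sinα = 165.1
Slice 6: Δl = 2.9/cos44.9° = 4.094 m; N'_6 = 216·cos44.9° − 25·4.094 = 50.6; c'Δl = 28.66; W sinα = 152.5
Slice 7: Δl = 1.3/cos61.0° = 2.681 m; N'_7 = 32·cos61.0° − 3·2.681 = 7.5; c'Δl = 18.77; W sinα = 28.0
Σc'Δl = 119.5 kN/m; ΣN' = 587.4 kN/m; ΣW sinα = 429.5 kN/m
Resisting = 119.5 + 587.4·tan35.7° = 119.5 + 422.1 = 541.6 kN/m
FS = 541.6 / 429.5 = 1.261

FS = 1.26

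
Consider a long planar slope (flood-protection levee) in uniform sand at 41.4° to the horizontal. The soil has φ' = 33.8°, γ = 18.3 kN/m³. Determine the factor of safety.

For a dry cohesionless infinite slope the factor of safety is FS = tanφ' / tanβ.
FS = tan33.8° / tan41.4° = 0.6694 / 0.8816 = 0.759

FS = 0.76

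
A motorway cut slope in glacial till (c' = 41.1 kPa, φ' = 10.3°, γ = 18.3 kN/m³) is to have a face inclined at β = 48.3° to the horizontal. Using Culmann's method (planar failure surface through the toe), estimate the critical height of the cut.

Culmann's analysis gives the critical failure plane at α_cr = (β + φ')/2 = (48.3 + 10.3)/2 = 29.3°, and the critical height
H_c = (4c'/γ) · sinβ cosφ' / [1 − cos(β − φ')]
    = (4·41.1/18.3) · sin48.3°·cos10.3° / [1 − cos(38.0°)]
    = 8.984 · 0.7466·0.9839 / [1 − 0.7880]
    = 8.984 · 0.7346 / 0.2120
    = 31.13 m

H_c = 31.13 m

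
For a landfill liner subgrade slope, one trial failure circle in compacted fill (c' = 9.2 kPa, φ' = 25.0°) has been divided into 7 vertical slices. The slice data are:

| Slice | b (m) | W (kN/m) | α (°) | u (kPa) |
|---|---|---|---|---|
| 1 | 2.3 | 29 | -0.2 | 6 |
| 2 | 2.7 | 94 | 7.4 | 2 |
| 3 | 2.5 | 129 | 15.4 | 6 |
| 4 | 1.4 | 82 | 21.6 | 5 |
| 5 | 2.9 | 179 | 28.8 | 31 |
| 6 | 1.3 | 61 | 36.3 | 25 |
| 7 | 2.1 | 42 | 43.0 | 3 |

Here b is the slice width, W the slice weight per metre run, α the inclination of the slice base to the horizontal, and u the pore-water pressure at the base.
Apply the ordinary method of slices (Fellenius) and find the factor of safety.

Ordinary method of slices: FS = Σ[c'·Δl_i + (W_i cosα_i − u_i·Δl_i)·tanφ'] / Σ W_i sinα_i, with Δl_i = b_i / cosα_i.
Slice 1: Δl = 2.3/cos(-0.2°) = 2.300 m; N'_1 = 29·cos(-0.2°) − 6·2.300 = 15.2; c'Δl = 21.16; W sinα = -0.1
Slice 2: Δl = 2.7/cos7.4° = 2.723 m; N'_2 = 94·cos7.4° − 2·2.723 = 87.8; c'Δl = 25.05; W sinα = 12.1
Slice 3: Δl = 2.5/cos15.4° = 2.593 m; N'_3 = 129·cos15.4° − 6·2.593 = 108.8; c'Δl = 23.86; W sinα = 34.3
Slice 4: Δl = 1.4/cos21.6° = 1.506 m; N'_4 = 82·cos21.6° − 5·1.506 = 68.7; c'Δl = 13.85; W sinα = 30.2
Slice 5: Δl = 2.9/cos28.8° = 3.309 m; N'_5 = 179·cos28.8° − 31·3.309 = 54.3; c'Δl = 30.45; W sinα = 86.2
Slice 6: Δl = 1.3/cos36.3° = 1.613 m; N'_6 = 61·cos36.3° − 25·1.613 = 8.8; c'Δl = 14.84; W sinα = 36.1
Slice 7: Δl = 2.1/cos43.0° = 2.871 m; N'_7 = 42·cos43.0° − 3·2.871 = 22.1; c'Δl = 26.42; W sinα = 28.6
Σc'Δl = 155.6 kN/m; ΣN' = 365.7 kN/m; ΣW sinα = 227.4 kN/m
Resisting = 155.6 + 365.7·tan25.0° = 155.6 + 170.5 = 326.2 kN/m
FS = 326.2 / 227.4 = 1.434

FS = 1.43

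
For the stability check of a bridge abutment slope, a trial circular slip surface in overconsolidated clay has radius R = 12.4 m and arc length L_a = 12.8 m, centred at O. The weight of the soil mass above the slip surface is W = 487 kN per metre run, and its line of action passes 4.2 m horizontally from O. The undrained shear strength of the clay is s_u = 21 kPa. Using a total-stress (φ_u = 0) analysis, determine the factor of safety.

Taking moments about the centre O, the resisting moment is provided by the undrained shear strength acting along the arc:
M_R = s_u·L_a·R = 21·12.80·12.4 = 3333.1 kN·m/m
M_D = W·d = 487·4.2 = 2045.4 kN·m/m
FS = M_R / M_D = 3333.1 / 2045.4 = 1.630

FS = 1.63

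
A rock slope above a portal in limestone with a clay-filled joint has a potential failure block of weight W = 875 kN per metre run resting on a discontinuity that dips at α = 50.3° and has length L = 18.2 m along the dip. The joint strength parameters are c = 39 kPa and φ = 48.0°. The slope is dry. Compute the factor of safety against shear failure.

FS = 1.98

Resolving the block weight along and normal to the plane and applying the Mohr–Coulomb strength on the joint:
N' = W cosα = 875·cos50.3° = 558.9 kN/m
Driving force T = W sinα = 875·sin50.3° = 673.2 kN/m
Resisting force R = c·L + N'·tanφ = 39·18.2 + 558.9·tan48.0° = 709.8 + 620.7 = 1330.5 kN/m
FS = R / T = 1330.5 / 673.2 = 1.976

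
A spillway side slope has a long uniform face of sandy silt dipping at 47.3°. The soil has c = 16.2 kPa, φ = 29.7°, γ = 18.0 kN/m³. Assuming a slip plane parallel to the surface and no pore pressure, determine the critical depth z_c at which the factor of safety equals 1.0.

z_c = 3.81 m

Setting FS = 1.00 in FS = [c + γz cos²β tanφ] / [γz sinβ cosβ] and solving for z:
z = c / [γ cosβ (FS·sinβ − cosβ·tanφ)]
  = 16.2 / [18.0·cos47.3°·(1.00·sin47.3° − cos47.3°·tan29.7°)]
  = 16.2 / [18.0·0.6782·(1.00·0.7349 − 0.6782·0.5704)]
  = 16.2 / 4.2492 = 3.812 m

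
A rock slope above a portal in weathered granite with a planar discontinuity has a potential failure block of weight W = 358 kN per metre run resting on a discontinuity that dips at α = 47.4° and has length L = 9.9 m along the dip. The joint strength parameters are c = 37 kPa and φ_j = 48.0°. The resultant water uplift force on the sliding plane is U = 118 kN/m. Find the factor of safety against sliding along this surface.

FS = 1.91

Resolving the block weight along and normal to the plane and applying the Mohr–Coulomb strength on the joint:
N' = W cosα − U = 358·cos47.4° − 118 = 124.3 kN/m
Driving force T = W sinα = 358·sin47.4° = 263.5 kN/m
Resisting force R = c·L + N'·tanφ_j = 37·9.9 + 124.3·tan48.0° = 366.3 + 138.1 = 504.4 kN/m
FS = R / T = 504.4 / 263.5 = 1.914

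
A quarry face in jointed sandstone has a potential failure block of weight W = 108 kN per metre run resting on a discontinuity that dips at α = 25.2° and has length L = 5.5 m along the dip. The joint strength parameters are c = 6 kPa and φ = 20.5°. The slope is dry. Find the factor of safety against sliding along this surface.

FS = 1.51

Resolving the block weight along and normal to the plane and applying the Mohr–Coulomb strength on the joint:
N' = W cosα = 108·cos25.2° = 97.7 kN/m
Driving force T = W sinα = 108·sin25.2° = 46.0 kN/m
Resisting force R = c·L + N'·tanφ = 6·5.5 + 97.7·tan20.5° = 33.0 + 36.5 = 69.5 kN/m
FS = R / T = 69.5 / 46.0 = 1.512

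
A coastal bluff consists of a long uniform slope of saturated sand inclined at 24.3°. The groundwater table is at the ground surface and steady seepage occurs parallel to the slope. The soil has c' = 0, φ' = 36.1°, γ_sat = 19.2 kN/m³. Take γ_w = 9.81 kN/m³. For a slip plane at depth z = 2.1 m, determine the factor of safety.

With seepage parallel to the slope and the water table at the surface, the effective normal stress on the slip plane uses the buoyant unit weight γ' = γ_sat − γ_w while the driving shear stress uses γ_sat:
FS = [c' + γ' z cos²β tanφ'] / [γ_sat z sinβ cosβ]
(For c' = 0 this reduces to FS = (γ'/γ_sat)·tanφ'/tanβ.)
γ' = 19.2 − 9.81 = 9.39 kN/m³
Numerator = 0.0 + 9.39·2.1·cos²24.3°·tan36.1° = 0.0 + 9.39·2.1·0.8307·0.7292 = 11.944 kPa
Denominator = 19.2·2.1·sin24.3°·cos24.3° = 19.2·2.1·0.4115·0.9114 = 15.122 kPa
FS = 11.944 / 15.122 = 0.790

FS = 0.79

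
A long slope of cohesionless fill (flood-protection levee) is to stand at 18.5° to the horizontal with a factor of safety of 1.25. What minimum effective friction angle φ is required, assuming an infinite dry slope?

FS = tanφ/tanβ ⇒ tanφ = FS · tanβ = 1.25 · tan18.5° = 0.4182
φ = arctan(0.4182) = 22.70°

φ = 22.7°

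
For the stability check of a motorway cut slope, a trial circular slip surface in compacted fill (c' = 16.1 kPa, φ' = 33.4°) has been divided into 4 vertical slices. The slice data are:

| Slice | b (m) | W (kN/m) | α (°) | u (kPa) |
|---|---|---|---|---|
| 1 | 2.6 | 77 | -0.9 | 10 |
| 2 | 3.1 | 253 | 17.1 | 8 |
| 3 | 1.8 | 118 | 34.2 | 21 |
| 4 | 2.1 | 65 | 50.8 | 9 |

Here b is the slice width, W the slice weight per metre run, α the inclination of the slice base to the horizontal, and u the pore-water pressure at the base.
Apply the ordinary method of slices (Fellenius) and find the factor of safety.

FS = 2.11

Ordinary method of slices: FS = Σ[c'·Δl_i + (W_i cosα_i − u_i·Δl_i)·tanφ'] / Σ W_i sinα_i, with Δl_i = b_i / cosα_i.
Slice 1: Δl = 2.6/cos(-0.9°) = 2.600 m; N'_1 = 77·cos(-0.9°) − 10·2.600 = 51.0; c'Δl = 41.87; W sinα = -1.2
Slice 2: Δl = 3.1/cos17.1° = 3.243 m; N'_2 = 253·cos17.1° − 8·3.243 = 215.9; c'Δl = 52.22; W sinα = 74.4
Slice 3: Δl = 1.8/cos34.2° = 2.176 m; N'_3 = 118·cos34.2° − 21·2.176 = 51.9; c'Δl = 35.04; W sinα = 66.3
Slice 4: Δl = 2.1/cos50.8° = 3.323 m; N'_4 = 65·cos50.8° − 9·3.323 = 11.2; c'Δl = 53.49; W sinα = 50.4
Σc'Δl = 182.6 kN/m; ΣN' = 329.9 kN/m; ΣW sinα = 189.9 kN/m
Resisting = 182.6 + 329.9·tan33.4° = 182.6 + 217.5 = 400.2 kN/m
FS = 400.2 / 189.9 = 2.107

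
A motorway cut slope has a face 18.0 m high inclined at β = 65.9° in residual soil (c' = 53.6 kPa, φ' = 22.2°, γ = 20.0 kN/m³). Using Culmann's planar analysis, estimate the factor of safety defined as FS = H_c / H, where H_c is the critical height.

H_c = (4c'/γ) · sinβ cosφ' / [1 − cos(β − φ')]
    = (4·53.6/20.0) · sin65.9°·cos22.2° / [1 − cos43.7°]
    = 10.720 · 0.8452 / 0.2770 = 32.70 m
FS = H_c / H = 32.70 / 18.0 = 1.817

FS = 1.82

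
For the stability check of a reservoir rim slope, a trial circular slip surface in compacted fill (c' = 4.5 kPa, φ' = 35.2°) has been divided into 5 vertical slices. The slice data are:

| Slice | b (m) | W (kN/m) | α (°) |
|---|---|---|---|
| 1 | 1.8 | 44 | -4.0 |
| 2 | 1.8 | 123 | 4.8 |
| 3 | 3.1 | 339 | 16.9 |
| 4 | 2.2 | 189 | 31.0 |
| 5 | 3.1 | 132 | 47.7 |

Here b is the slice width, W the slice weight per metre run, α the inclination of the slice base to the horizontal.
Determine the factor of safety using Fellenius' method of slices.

FS = 1.95

Ordinary method of slices: FS = Σ[c'·Δl_i + (W_i cosα_i)·tanφ'] / Σ W_i sinα_i, with Δl_i = b_i / cosα_i.
Slice 1: Δl = 1.8/cos(-4.0°) = 1.804 m; N'_1 = 44·cos(-4.0°) = 43.9; c'Δl = 8.12; W sinα = -3.1
Slice 2: Δl = 1.8/cos4.8° = 1.806 m; N'_2 = 123·cos4.8° = 122.6; c'Δl = 8.13; W sinα = 10.3
Slice 3: Δl = 3.1/cos16.9° = 3.240 m; N'_3 = 339·cos16.9° = 324.4; c'Δl = 14.58; W sinα = 98.5
Slice 4: Δl = 2.2/cos31.0° = 2.567 m; N'_4 = 189·cos31.0° = 162.0; c'Δl = 11.55; W sinα = 97.3
Slice 5: Δl = 3.1/cos47.7° = 4.606 m; N'_5 = 132·cos47.7° = 88.8; c'Δl = 20.73; W sinα = 97.6
Σc'Δl = 63.1 kN/m; ΣN' = 741.7 kN/m; ΣW sinα = 300.7 kN/m
Resisting = 63.1 + 741.7·tan35.2° = 63.1 + 523.2 = 586.3 kN/m
FS = 586.3 / 300.7 = 1.949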